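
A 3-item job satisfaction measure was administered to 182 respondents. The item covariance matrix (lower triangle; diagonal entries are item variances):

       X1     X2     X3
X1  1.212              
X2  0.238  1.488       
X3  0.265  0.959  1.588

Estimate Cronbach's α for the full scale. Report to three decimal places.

α = 0.608

Σσᵢ² = 1.212 + 1.488 + 1.588 = 4.288
Sum of off-diagonal covariances = 1.462
σ²_total = 4.288 + 2 × 1.462 = 7.212
α = (k/(k−1))·(1 − Σσᵢ²/σ²_total) = (3/2)·(1 − 4.288/7.212) = 0.608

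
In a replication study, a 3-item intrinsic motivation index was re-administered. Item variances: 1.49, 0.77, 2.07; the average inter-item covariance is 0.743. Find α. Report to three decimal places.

ΣVar(i) = 1.49 + 0.77 + 2.07 = 4.33
Sum of the 3 distinct covariances = 3 × 0.743 = 2.229
σ²_total = ΣVar(i) + 2·Σcov = 4.33 + 2 × 2.229 = 8.788
α = (3/2)·(1 − 4.33/8.788) = 0.761

α = 0.761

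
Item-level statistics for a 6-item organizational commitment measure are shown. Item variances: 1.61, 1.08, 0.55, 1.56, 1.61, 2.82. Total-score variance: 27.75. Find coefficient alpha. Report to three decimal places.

coefficient alpha = 0.801

ΣVar(i) = 1.61 + 1.08 + 0.55 + 1.56 + 1.61 + 2.82 = 9.23
α = (k/(k−1))·(1 − ΣVar(i)/σ²_T) = (6/5)·(1 − 9.23/27.75) = 0.801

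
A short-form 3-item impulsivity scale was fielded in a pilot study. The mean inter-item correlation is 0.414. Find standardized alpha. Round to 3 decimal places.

Standardized α = k·r̄ / (1 + (k−1)·r̄) = 3 × 0.414 / (1 + 2 × 0.414)
  = 1.2420 / 1.8280 = 0.679

α = 0.679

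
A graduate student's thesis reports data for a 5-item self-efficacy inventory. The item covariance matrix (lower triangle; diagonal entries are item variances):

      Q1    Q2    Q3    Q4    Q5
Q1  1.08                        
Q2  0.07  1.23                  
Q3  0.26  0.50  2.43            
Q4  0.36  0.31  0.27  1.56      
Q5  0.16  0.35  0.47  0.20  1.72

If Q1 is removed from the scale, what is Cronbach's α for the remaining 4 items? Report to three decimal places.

Cronbach's α = 0.503

Remaining items: Q2, Q3, Q4, Q5 (k = 4).
sum of item variances = 1.23 + 2.43 + 1.56 + 1.72 = 6.94
σ²_total = 6.94 + 2 × 2.10 = 11.14
α (item deleted) = (4/3)·(1 − 6.94/11.14) = 0.503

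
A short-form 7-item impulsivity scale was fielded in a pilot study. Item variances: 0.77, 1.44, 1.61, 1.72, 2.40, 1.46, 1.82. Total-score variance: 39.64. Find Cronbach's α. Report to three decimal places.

ΣVar(i) = 0.77 + 1.44 + 1.61 + 1.72 + 2.40 + 1.46 + 1.82 = 11.22
α = (k/(k−1))·(1 − ΣVar(i)/Var(T)) = (7/6)·(1 − 11.22/39.64) = 0.836

α = 0.836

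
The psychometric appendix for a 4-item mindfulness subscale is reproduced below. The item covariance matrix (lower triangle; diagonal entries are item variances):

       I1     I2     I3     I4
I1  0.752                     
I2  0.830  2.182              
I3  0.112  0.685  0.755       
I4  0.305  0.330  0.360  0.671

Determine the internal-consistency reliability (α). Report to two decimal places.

α = 0.73

sum of item variances = 0.752 + 2.182 + 0.755 + 0.671 = 4.360
Sum of the distinct covariances = 2.622
total variance = 4.360 + 2 × 2.622 = 9.604
α = (k/(k−1))·(1 − sum of item variances/total variance) = (4/3)·(1 − 4.360/9.604) = 0.73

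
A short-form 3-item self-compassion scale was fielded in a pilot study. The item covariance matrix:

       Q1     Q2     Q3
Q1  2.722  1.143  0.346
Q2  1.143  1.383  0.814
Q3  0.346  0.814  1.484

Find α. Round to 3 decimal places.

α = 0.678

Σσᵢ² = 2.722 + 1.383 + 1.484 = 5.589
Sum of the distinct covariances = 2.303
Var(T) = 5.589 + 2 × 2.303 = 10.195
α = (k/(k−1))·(1 − Σσᵢ²/Var(T)) = (3/2)·(1 − 5.589/10.195) = 0.678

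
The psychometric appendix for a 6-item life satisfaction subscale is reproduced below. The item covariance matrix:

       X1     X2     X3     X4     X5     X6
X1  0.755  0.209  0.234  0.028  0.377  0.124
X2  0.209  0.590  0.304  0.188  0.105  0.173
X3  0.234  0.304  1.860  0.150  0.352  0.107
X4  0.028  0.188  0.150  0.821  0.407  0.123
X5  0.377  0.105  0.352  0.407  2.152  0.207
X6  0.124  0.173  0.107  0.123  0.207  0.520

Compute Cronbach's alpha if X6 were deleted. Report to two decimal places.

Remaining items: X1, X2, X3, X4, X5 (k = 5).
Σσ²ᵢ = 0.755 + 0.590 + 1.860 + 0.821 + 2.152 = 6.178
σ²_T = 6.178 + 2 × 2.354 = 10.886
α (item deleted) = (5/4)·(1 − 6.178/10.886) = 0.54

Cronbach's alpha = 0.54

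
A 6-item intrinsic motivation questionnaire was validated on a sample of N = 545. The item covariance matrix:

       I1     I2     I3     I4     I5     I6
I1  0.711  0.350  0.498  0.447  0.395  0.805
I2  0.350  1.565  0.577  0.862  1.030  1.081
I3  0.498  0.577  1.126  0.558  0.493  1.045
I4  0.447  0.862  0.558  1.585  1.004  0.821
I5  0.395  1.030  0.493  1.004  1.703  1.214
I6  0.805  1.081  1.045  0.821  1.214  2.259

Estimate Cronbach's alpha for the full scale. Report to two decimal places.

Cronbach's alpha = 0.86

sum of item variances = 0.711 + 1.565 + 1.126 + 1.585 + 1.703 + 2.259 = 8.949
Sum of off-diagonal covariances = 11.180
σ²_T = 8.949 + 2 × 11.180 = 31.309
α = (k/(k−1))·(1 − sum of item variances/σ²_T) = (6/5)·(1 − 8.949/31.309) = 0.86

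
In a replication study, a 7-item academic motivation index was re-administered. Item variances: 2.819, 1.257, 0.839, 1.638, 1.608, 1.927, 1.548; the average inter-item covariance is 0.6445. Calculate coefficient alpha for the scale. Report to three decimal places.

coefficient alpha = 0.816

sum of item variances = 2.819 + 1.257 + 0.839 + 1.638 + 1.608 + 1.927 + 1.548 = 11.636
Sum of the 21 distinct covariances = 21 × 0.6445 = 13.5345
σ²_total = sum of item variances + 2·Σcov = 11.636 + 2 × 13.5345 = 38.7050
α = (7/6)·(1 − 11.636/38.7050) = 0.816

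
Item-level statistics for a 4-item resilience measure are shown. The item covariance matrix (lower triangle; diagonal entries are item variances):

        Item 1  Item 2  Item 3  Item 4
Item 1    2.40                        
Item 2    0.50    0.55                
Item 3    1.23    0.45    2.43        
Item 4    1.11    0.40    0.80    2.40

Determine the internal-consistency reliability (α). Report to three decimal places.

Σσ²ᵢ = 2.40 + 0.55 + 2.43 + 2.40 = 7.78
Σ_{i<j} σ_ij = 4.49
σ²_total = 7.78 + 2 × 4.49 = 16.76
α = (k/(k−1))·(1 − Σσ²ᵢ/σ²_total) = (4/3)·(1 − 7.78/16.76) = 0.714

α = 0.714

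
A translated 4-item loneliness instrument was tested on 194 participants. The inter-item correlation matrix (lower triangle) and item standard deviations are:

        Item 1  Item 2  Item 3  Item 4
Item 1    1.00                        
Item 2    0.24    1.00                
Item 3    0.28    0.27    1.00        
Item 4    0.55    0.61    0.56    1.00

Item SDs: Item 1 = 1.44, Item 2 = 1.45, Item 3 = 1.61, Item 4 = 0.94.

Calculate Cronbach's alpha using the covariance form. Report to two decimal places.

Σσ²ᵢ = 1.44² + 1.45² + 1.61² + 0.94² = 7.6518
Covariances σ_ij = r_ij · s_i · s_j:
  σ(Item 1,Item 2) = 0.24 × 1.44 × 1.45 = 0.5011
  σ(Item 1,Item 3) = 0.28 × 1.44 × 1.61 = 0.6492
  σ(Item 1,Item 4) = 0.55 × 1.44 × 0.94 = 0.7445
  σ(Item 2,Item 3) = 0.27 × 1.45 × 1.61 = 0.6303
  σ(Item 2,Item 4) = 0.61 × 1.45 × 0.94 = 0.8314
  σ(Item 3,Item 4) = 0.56 × 1.61 × 0.94 = 0.8475
σ²_T = Σσ²ᵢ + 2·Σσ_ij = 7.6518 + 2 × 4.2040 = 16.0598
α = (4/3)·(1 − 7.6518/16.0598) = 0.70

Cronbach's alpha = 0.70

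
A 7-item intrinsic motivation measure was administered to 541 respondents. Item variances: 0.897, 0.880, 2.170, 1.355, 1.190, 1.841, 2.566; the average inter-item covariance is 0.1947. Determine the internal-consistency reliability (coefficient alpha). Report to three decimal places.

ΣVar(i) = 0.897 + 0.880 + 2.170 + 1.355 + 1.190 + 1.841 + 2.566 = 10.899
Sum of the 21 distinct covariances = 21 × 0.1947 = 4.0887
σ²_T = ΣVar(i) + 2·Σcov = 10.899 + 2 × 4.0887 = 19.0764
α = (7/6)·(1 − 10.899/19.0764) = 0.500

coefficient alpha = 0.500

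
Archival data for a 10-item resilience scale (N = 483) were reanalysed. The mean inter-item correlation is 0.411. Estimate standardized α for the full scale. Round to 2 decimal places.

standardized α = 0.87

Standardized α = k·r̄ / (1 + (k−1)·r̄) = 10 × 0.411 / (1 + 9 × 0.411)
  = 4.1100 / 4.6990 = 0.87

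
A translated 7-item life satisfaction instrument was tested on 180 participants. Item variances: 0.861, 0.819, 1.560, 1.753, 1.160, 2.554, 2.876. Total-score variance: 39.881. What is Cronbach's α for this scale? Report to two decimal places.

Σσᵢ² = 0.861 + 0.819 + 1.560 + 1.753 + 1.160 + 2.554 + 2.876 = 11.583
α = (k/(k−1))·(1 − Σσᵢ²/total variance) = (7/6)·(1 − 11.583/39.881) = 0.83

α = 0.83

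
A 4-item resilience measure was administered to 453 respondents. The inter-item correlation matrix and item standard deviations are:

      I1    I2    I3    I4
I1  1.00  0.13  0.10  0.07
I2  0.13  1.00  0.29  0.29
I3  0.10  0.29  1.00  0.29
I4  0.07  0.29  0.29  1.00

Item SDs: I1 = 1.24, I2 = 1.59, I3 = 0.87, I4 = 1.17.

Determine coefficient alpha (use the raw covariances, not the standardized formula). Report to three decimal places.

Σσ²ᵢ = 1.24² + 1.59² + 0.87² + 1.17² = 6.1915
Covariances σ_ij = r_ij · s_i · s_j:
  σ(I1,I2) = 0.13 × 1.24 × 1.59 = 0.2563
  σ(I1,I3) = 0.10 × 1.24 × 0.87 = 0.1079
  σ(I1,I4) = 0.07 × 1.24 × 1.17 = 0.1016
  σ(I2,I3) = 0.29 × 1.59 × 0.87 = 0.4012
  σ(I2,I4) = 0.29 × 1.59 × 1.17 = 0.5395
  σ(I3,I4) = 0.29 × 0.87 × 1.17 = 0.2952
σ²_T = Σσ²ᵢ + 2·Σσ_ij = 6.1915 + 2 × 1.7017 = 9.5949
α = (4/3)·(1 − 6.1915/9.5949) = 0.473

α = 0.473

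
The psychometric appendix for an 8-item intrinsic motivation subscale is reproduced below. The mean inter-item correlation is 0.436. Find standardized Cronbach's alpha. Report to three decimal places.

Standardized α = k·r̄ / (1 + (k−1)·r̄) = 8 × 0.436 / (1 + 7 × 0.436)
  = 3.4880 / 4.0520 = 0.861

α = 0.861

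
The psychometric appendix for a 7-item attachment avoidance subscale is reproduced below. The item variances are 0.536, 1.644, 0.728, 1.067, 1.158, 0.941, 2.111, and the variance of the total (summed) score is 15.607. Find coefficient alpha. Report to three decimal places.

Σσ²ᵢ = 0.536 + 1.644 + 0.728 + 1.067 + 1.158 + 0.941 + 2.111 = 8.185
α = (k/(k−1))·(1 − Σσ²ᵢ/Var(T)) = (7/6)·(1 − 8.185/15.607) = 0.555

coefficient alpha = 0.555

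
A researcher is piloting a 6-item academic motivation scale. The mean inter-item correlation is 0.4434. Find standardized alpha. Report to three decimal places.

standardized alpha = 0.827

Standardized α = k·r̄ / (1 + (k−1)·r̄) = 6 × 0.4434 / (1 + 5 × 0.4434)
  = 2.6604 / 3.2170 = 0.827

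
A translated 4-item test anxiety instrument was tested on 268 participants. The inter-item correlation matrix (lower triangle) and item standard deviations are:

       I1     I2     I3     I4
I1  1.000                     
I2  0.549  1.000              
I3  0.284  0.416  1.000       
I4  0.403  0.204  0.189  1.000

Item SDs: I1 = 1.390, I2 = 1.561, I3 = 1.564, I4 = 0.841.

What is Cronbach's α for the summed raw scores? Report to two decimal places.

α = 0.67

Σσ²ᵢ = 1.390² + 1.561² + 1.564² + 0.841² = 7.5222
Covariances σ_ij = r_ij · s_i · s_j:
  σ(I1,I2) = 0.549 × 1.390 × 1.561 = 1.1912
  σ(I1,I3) = 0.284 × 1.390 × 1.564 = 0.6174
  σ(I1,I4) = 0.403 × 1.390 × 0.841 = 0.4711
  σ(I2,I3) = 0.416 × 1.561 × 1.564 = 1.0156
  σ(I2,I4) = 0.204 × 1.561 × 0.841 = 0.2678
  σ(I3,I4) = 0.189 × 1.564 × 0.841 = 0.2486
σ²_T = Σσ²ᵢ + 2·Σσ_ij = 7.5222 + 2 × 3.8117 = 15.1456
α = (4/3)·(1 − 7.5222/15.1456) = 0.67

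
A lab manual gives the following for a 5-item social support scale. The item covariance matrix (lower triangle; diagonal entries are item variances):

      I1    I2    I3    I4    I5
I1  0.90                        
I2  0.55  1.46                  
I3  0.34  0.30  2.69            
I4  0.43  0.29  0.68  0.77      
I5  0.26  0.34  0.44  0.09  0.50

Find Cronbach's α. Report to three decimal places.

α = 0.676

Σσᵢ² = 0.90 + 1.46 + 2.69 + 0.77 + 0.50 = 6.32
Sum of off-diagonal covariances = 3.72
Var(T) = 6.32 + 2 × 3.72 = 13.76
α = (k/(k−1))·(1 − Σσᵢ²/Var(T)) = (5/4)·(1 − 6.32/13.76) = 0.676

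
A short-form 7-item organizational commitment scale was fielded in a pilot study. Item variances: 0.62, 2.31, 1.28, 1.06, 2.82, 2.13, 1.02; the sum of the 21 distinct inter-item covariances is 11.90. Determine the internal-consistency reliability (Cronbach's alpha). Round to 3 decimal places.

ΣVar(i) = 0.62 + 2.31 + 1.28 + 1.06 + 2.82 + 2.13 + 1.02 = 11.24
Sum of distinct covariances = 11.90
total variance = ΣVar(i) + 2·Σcov = 11.24 + 2 × 11.90 = 35.04
α = (7/6)·(1 − 11.24/35.04) = 0.792

α = 0.792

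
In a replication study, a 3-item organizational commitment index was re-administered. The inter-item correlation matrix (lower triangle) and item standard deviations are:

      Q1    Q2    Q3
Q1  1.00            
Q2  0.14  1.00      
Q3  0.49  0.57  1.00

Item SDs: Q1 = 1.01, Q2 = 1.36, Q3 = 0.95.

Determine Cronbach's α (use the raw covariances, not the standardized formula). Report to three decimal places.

Cronbach's α = 0.639

Σσ²ᵢ = 1.01² + 1.36² + 0.95² = 3.7722
Covariances σ_ij = r_ij · s_i · s_j:
  σ(Q1,Q2) = 0.14 × 1.01 × 1.36 = 0.1923
  σ(Q1,Q3) = 0.49 × 1.01 × 0.95 = 0.4702
  σ(Q2,Q3) = 0.57 × 1.36 × 0.95 = 0.7364
σ²_T = Σσ²ᵢ + 2·Σσ_ij = 3.7722 + 2 × 1.3989 = 6.5700
α = (3/2)·(1 − 3.7722/6.5700) = 0.639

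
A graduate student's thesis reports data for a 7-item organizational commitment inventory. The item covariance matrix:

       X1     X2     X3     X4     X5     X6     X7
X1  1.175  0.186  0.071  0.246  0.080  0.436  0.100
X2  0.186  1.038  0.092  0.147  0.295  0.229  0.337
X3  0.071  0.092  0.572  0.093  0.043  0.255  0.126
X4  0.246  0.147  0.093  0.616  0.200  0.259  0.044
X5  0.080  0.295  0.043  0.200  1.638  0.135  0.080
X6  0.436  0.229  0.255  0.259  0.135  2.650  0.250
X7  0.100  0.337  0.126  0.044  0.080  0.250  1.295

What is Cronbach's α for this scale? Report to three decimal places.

Cronbach's α = 0.527

sum of item variances = 1.175 + 1.038 + 0.572 + 0.616 + 1.638 + 2.650 + 1.295 = 8.984
Sum of the distinct covariances = 3.704
σ²_total = 8.984 + 2 × 3.704 = 16.392
α = (k/(k−1))·(1 − sum of item variances/σ²_total) = (7/6)·(1 − 8.984/16.392) = 0.527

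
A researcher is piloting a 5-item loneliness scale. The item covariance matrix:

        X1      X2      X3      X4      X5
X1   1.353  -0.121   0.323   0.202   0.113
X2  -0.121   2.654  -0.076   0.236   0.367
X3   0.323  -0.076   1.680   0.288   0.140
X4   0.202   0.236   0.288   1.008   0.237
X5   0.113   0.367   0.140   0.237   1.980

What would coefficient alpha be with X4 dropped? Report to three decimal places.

Remaining items: X1, X2, X3, X5 (k = 4).
sum of item variances = 1.353 + 2.654 + 1.680 + 1.980 = 7.667
σ²_T = 7.667 + 2 × 0.746 = 9.159
α (item deleted) = (4/3)·(1 − 7.667/9.159) = 0.217

coefficient alpha = 0.217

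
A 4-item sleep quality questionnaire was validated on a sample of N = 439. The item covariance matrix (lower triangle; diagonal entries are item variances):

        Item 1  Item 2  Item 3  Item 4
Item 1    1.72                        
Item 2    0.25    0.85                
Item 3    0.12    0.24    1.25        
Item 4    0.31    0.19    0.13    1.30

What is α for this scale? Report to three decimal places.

α = 0.435

ΣVar(i) = 1.72 + 0.85 + 1.25 + 1.30 = 5.12
Sum of off-diagonal covariances = 1.24
σ²_total = 5.12 + 2 × 1.24 = 7.60
α = (k/(k−1))·(1 − ΣVar(i)/σ²_total) = (4/3)·(1 − 5.12/7.60) = 0.435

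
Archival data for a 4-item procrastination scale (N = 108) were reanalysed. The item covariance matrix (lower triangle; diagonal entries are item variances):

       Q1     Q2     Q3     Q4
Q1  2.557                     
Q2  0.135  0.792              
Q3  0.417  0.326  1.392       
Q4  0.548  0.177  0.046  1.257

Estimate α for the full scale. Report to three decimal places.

α = 0.473

ΣVar(i) = 2.557 + 0.792 + 1.392 + 1.257 = 5.998
Sum of the distinct covariances = 1.649
σ²_total = 5.998 + 2 × 1.649 = 9.296
α = (k/(k−1))·(1 − ΣVar(i)/σ²_total) = (4/3)·(1 − 5.998/9.296) = 0.473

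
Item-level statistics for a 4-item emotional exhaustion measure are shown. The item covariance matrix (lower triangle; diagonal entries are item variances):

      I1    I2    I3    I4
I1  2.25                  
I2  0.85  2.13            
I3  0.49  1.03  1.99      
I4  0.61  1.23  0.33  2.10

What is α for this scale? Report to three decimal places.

sum of item variances = 2.25 + 2.13 + 1.99 + 2.10 = 8.47
Σ_{i<j} σ_ij = 4.54
total variance = 8.47 + 2 × 4.54 = 17.55
α = (k/(k−1))·(1 − sum of item variances/total variance) = (4/3)·(1 − 8.47/17.55) = 0.690

α = 0.690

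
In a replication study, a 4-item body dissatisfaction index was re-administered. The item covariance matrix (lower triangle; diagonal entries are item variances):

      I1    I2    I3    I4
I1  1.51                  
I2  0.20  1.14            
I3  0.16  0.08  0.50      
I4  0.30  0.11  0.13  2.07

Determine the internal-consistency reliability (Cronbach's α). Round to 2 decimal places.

Cronbach's α = 0.36

Σσ²ᵢ = 1.51 + 1.14 + 0.50 + 2.07 = 5.22
Σ_{i<j} σ_ij = 0.98
σ²_total = 5.22 + 2 × 0.98 = 7.18
α = (k/(k−1))·(1 − Σσ²ᵢ/σ²_total) = (4/3)·(1 − 5.22/7.18) = 0.36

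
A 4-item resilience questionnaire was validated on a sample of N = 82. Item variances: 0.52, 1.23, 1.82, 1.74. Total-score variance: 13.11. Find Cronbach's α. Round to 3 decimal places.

ΣVar(i) = 0.52 + 1.23 + 1.82 + 1.74 = 5.31
α = (k/(k−1))·(1 − ΣVar(i)/σ²_total) = (4/3)·(1 − 5.31/13.11) = 0.793

α = 0.793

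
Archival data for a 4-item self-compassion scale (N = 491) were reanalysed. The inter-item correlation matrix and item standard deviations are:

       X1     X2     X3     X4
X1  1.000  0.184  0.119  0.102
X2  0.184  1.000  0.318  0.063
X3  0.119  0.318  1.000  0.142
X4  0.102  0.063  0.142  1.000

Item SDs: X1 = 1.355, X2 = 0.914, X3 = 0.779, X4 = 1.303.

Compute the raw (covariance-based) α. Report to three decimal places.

Σσ²ᵢ = 1.355² + 0.914² + 0.779² + 1.303² = 4.9761
Covariances σ_ij = r_ij · s_i · s_j:
  σ(X1,X2) = 0.184 × 1.355 × 0.914 = 0.2279
  σ(X1,X3) = 0.119 × 1.355 × 0.779 = 0.1256
  σ(X1,X4) = 0.102 × 1.355 × 1.303 = 0.1801
  σ(X2,X3) = 0.318 × 0.914 × 0.779 = 0.2264
  σ(X2,X4) = 0.063 × 0.914 × 1.303 = 0.0750
  σ(X3,X4) = 0.142 × 0.779 × 1.303 = 0.1441
σ²_T = Σσ²ᵢ + 2·Σσ_ij = 4.9761 + 2 × 0.9791 = 6.9343
α = (4/3)·(1 − 4.9761/6.9343) = 0.377

α = 0.377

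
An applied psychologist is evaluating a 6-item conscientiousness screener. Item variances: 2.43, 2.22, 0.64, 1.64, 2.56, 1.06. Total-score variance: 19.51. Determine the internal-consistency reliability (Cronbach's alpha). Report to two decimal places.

Σσ²ᵢ = 2.43 + 2.22 + 0.64 + 1.64 + 2.56 + 1.06 = 10.55
α = (k/(k−1))·(1 − Σσ²ᵢ/Var(T)) = (6/5)·(1 − 10.55/19.51) = 0.55

α = 0.55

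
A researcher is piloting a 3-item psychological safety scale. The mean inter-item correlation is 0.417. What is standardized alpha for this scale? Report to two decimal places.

Standardized α = k·r̄ / (1 + (k−1)·r̄) = 3 × 0.417 / (1 + 2 × 0.417)
  = 1.2510 / 1.8340 = 0.68

α = 0.68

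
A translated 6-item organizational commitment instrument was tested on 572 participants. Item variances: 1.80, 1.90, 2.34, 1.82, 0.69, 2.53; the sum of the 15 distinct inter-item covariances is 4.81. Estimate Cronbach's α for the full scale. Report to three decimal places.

ΣVar(i) = 1.80 + 1.90 + 2.34 + 1.82 + 0.69 + 2.53 = 11.08
Sum of distinct covariances = 4.81
total variance = ΣVar(i) + 2·Σcov = 11.08 + 2 × 4.81 = 20.70
α = (6/5)·(1 − 11.08/20.70) = 0.558

Cronbach's α = 0.558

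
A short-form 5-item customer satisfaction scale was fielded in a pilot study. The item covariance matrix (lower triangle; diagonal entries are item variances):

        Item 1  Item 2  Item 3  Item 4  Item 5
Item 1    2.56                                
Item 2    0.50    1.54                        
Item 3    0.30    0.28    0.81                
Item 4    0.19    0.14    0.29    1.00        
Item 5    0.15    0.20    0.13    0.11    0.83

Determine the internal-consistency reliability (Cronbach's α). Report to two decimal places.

Cronbach's α = 0.51

ΣVar(i) = 2.56 + 1.54 + 0.81 + 1.00 + 0.83 = 6.74
Σ_{i<j} σ_ij = 2.29
total variance = 6.74 + 2 × 2.29 = 11.32
α = (k/(k−1))·(1 − ΣVar(i)/total variance) = (5/4)·(1 − 6.74/11.32) = 0.51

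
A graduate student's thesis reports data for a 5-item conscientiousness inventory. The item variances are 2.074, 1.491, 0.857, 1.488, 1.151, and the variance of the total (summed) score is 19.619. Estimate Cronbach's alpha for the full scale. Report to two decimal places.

α = 0.80

Σσ²ᵢ = 2.074 + 1.491 + 0.857 + 1.488 + 1.151 = 7.061
α = (k/(k−1))·(1 − Σσ²ᵢ/total variance) = (5/4)·(1 − 7.061/19.619) = 0.80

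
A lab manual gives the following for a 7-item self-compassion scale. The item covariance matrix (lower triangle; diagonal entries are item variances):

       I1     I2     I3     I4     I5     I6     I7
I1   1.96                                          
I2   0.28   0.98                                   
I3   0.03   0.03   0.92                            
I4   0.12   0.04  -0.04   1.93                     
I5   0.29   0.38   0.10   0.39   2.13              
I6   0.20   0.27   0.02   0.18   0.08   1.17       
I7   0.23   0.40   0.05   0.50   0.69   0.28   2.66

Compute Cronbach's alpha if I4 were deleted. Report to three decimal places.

α = 0.485

Remaining items: I1, I2, I3, I5, I6, I7 (k = 6).
Σσ²ᵢ = 1.96 + 0.98 + 0.92 + 2.13 + 1.17 + 2.66 = 9.82
σ²_T = 9.82 + 2 × 3.33 = 16.48
α (item deleted) = (6/5)·(1 − 9.82/16.48) = 0.485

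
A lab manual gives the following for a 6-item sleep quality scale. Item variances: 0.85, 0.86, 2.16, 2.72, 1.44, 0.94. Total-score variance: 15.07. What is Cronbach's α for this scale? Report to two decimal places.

Cronbach's α = 0.49

Σσᵢ² = 0.85 + 0.86 + 2.16 + 2.72 + 1.44 + 0.94 = 8.97
α = (k/(k−1))·(1 − Σσᵢ²/σ²_T) = (6/5)·(1 − 8.97/15.07) = 0.49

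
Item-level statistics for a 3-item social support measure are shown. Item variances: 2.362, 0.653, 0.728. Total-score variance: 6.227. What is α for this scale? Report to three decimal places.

Σσᵢ² = 2.362 + 0.653 + 0.728 = 3.743
α = (k/(k−1))·(1 − Σσᵢ²/total variance) = (3/2)·(1 − 3.743/6.227) = 0.598

α = 0.598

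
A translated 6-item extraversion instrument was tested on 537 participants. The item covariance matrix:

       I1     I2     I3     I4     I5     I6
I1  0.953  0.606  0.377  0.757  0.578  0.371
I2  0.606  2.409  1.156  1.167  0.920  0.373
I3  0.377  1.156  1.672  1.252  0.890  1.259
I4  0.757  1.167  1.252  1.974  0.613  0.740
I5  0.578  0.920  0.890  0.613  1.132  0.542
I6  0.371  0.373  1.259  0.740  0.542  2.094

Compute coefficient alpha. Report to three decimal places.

α = 0.833

Σσᵢ² = 0.953 + 2.409 + 1.672 + 1.974 + 1.132 + 2.094 = 10.234
Sum of off-diagonal covariances = 11.601
Var(T) = 10.234 + 2 × 11.601 = 33.436
α = (k/(k−1))·(1 − Σσᵢ²/Var(T)) = (6/5)·(1 − 10.234/33.436) = 0.833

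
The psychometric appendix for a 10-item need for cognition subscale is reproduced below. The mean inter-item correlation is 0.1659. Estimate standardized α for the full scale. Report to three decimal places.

Standardized α = k·r̄ / (1 + (k−1)·r̄) = 10 × 0.1659 / (1 + 9 × 0.1659)
  = 1.6590 / 2.4931 = 0.665

standardized α = 0.665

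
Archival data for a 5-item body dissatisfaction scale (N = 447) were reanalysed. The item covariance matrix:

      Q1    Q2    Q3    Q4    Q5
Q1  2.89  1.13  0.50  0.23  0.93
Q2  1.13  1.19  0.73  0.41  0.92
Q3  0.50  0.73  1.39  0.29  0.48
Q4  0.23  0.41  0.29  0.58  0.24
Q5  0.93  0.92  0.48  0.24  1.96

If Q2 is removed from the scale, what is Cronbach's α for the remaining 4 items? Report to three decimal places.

Remaining items: Q1, Q3, Q4, Q5 (k = 4).
sum of item variances = 2.89 + 1.39 + 0.58 + 1.96 = 6.82
σ²_T = 6.82 + 2 × 2.67 = 12.16
α (item deleted) = (4/3)·(1 − 6.82/12.16) = 0.586

Cronbach's α = 0.586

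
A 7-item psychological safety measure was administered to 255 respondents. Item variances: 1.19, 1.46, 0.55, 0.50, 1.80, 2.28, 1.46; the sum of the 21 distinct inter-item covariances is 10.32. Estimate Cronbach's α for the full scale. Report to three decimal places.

Cronbach's α = 0.806

Σσ²ᵢ = 1.19 + 1.46 + 0.55 + 0.50 + 1.80 + 2.28 + 1.46 = 9.24
Sum of distinct covariances = 10.32
total variance = Σσ²ᵢ + 2·Σcov = 9.24 + 2 × 10.32 = 29.88
α = (7/6)·(1 − 9.24/29.88) = 0.806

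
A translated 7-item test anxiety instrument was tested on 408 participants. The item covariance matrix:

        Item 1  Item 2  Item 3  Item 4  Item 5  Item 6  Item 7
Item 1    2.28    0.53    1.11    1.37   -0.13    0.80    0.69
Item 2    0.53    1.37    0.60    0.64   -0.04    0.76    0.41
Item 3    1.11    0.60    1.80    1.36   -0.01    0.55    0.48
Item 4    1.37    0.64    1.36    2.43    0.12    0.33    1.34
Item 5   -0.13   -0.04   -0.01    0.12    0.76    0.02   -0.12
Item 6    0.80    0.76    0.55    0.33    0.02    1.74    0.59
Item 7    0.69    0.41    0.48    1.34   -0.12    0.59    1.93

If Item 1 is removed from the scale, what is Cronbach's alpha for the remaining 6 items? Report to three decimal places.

Cronbach's alpha = 0.700

Remaining items: Item 2, Item 3, Item 4, Item 5, Item 6, Item 7 (k = 6).
ΣVar(i) = 1.37 + 1.80 + 2.43 + 0.76 + 1.74 + 1.93 = 10.03
σ²_T = 10.03 + 2 × 7.03 = 24.09
α (item deleted) = (6/5)·(1 − 10.03/24.09) = 0.700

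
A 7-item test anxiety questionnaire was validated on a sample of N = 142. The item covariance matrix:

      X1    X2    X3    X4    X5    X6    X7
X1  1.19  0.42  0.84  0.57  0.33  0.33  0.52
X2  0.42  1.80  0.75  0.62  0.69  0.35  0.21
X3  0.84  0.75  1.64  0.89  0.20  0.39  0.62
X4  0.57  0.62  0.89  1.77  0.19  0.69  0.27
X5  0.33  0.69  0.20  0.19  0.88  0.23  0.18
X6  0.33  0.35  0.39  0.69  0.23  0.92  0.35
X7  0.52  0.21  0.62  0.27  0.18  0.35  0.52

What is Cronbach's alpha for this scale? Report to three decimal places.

Cronbach's alpha = 0.803

sum of item variances = 1.19 + 1.80 + 1.64 + 1.77 + 0.88 + 0.92 + 0.52 = 8.72
Σ_{i<j} σ_ij = 9.64
Var(T) = 8.72 + 2 × 9.64 = 28.00
α = (k/(k−1))·(1 − sum of item variances/Var(T)) = (7/6)·(1 − 8.72/28.00) = 0.803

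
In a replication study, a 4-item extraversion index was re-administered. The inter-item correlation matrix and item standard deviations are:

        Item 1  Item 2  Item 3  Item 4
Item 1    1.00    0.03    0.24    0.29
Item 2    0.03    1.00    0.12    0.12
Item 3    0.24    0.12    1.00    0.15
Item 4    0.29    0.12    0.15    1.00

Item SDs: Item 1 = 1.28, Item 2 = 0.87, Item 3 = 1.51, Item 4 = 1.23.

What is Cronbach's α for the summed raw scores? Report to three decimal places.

α = 0.439

Σσ²ᵢ = 1.28² + 0.87² + 1.51² + 1.23² = 6.1883
Covariances σ_ij = r_ij · s_i · s_j:
  σ(Item 1,Item 2) = 0.03 × 1.28 × 0.87 = 0.0334
  σ(Item 1,Item 3) = 0.24 × 1.28 × 1.51 = 0.4639
  σ(Item 1,Item 4) = 0.29 × 1.28 × 1.23 = 0.4566
  σ(Item 2,Item 3) = 0.12 × 0.87 × 1.51 = 0.1576
  σ(Item 2,Item 4) = 0.12 × 0.87 × 1.23 = 0.1284
  σ(Item 3,Item 4) = 0.15 × 1.51 × 1.23 = 0.2786
σ²_T = Σσ²ᵢ + 2·Σσ_ij = 6.1883 + 2 × 1.5185 = 9.2253
α = (4/3)·(1 − 6.1883/9.2253) = 0.439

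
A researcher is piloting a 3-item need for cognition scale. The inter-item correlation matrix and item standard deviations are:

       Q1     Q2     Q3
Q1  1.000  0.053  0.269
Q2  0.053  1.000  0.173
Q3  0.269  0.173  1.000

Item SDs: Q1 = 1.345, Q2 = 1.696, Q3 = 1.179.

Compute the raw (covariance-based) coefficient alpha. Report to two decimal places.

Σσ²ᵢ = 1.345² + 1.696² + 1.179² = 6.0755
Covariances σ_ij = r_ij · s_i · s_j:
  σ(Q1,Q2) = 0.053 × 1.345 × 1.696 = 0.1209
  σ(Q1,Q3) = 0.269 × 1.345 × 1.179 = 0.4266
  σ(Q2,Q3) = 0.173 × 1.696 × 1.179 = 0.3459
σ²_T = Σσ²ᵢ + 2·Σσ_ij = 6.0755 + 2 × 0.8934 = 7.8623
α = (3/2)·(1 − 6.0755/7.8623) = 0.34

coefficient alpha = 0.34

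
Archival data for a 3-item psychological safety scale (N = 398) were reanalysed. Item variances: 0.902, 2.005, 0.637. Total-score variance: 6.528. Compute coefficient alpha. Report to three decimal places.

Σσ²ᵢ = 0.902 + 2.005 + 0.637 = 3.544
α = (k/(k−1))·(1 − Σσ²ᵢ/Var(T)) = (3/2)·(1 − 3.544/6.528) = 0.686

α = 0.686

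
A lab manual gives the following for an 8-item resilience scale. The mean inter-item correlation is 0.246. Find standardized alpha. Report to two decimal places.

standardized alpha = 0.72

Standardized α = k·r̄ / (1 + (k−1)·r̄) = 8 × 0.246 / (1 + 7 × 0.246)
  = 1.9680 / 2.7220 = 0.72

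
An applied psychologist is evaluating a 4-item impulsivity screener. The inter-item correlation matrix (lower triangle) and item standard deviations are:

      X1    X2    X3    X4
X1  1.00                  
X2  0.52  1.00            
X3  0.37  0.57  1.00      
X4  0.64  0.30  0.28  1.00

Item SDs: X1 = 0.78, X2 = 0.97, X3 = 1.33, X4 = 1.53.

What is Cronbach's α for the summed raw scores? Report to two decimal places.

α = 0.72

Σσ²ᵢ = 0.78² + 0.97² + 1.33² + 1.53² = 5.6591
Covariances σ_ij = r_ij · s_i · s_j:
  σ(X1,X2) = 0.52 × 0.78 × 0.97 = 0.3934
  σ(X1,X3) = 0.37 × 0.78 × 1.33 = 0.3838
  σ(X1,X4) = 0.64 × 0.78 × 1.53 = 0.7638
  σ(X2,X3) = 0.57 × 0.97 × 1.33 = 0.7354
  σ(X2,X4) = 0.30 × 0.97 × 1.53 = 0.4452
  σ(X3,X4) = 0.28 × 1.33 × 1.53 = 0.5698
σ²_T = Σσ²ᵢ + 2·Σσ_ij = 5.6591 + 2 × 3.2914 = 12.2419
α = (4/3)·(1 − 5.6591/12.2419) = 0.72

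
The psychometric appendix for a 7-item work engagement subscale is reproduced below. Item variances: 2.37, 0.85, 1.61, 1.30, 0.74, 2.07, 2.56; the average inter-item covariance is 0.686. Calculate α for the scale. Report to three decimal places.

α = 0.834

ΣVar(i) = 2.37 + 0.85 + 1.61 + 1.30 + 0.74 + 2.07 + 2.56 = 11.50
Sum of the 21 distinct covariances = 21 × 0.686 = 14.406
σ²_T = ΣVar(i) + 2·Σcov = 11.50 + 2 × 14.406 = 40.312
α = (7/6)·(1 − 11.50/40.312) = 0.834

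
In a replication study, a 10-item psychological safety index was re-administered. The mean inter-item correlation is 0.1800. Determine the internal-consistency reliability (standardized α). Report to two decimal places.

Standardized α = k·r̄ / (1 + (k−1)·r̄) = 10 × 0.1800 / (1 + 9 × 0.1800)
  = 1.8000 / 2.6200 = 0.69

α = 0.69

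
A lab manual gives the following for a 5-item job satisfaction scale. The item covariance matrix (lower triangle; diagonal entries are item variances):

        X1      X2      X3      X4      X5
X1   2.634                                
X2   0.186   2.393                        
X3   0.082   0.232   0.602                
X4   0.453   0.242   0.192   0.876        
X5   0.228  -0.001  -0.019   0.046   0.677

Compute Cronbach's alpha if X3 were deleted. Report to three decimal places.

Remaining items: X1, X2, X4, X5 (k = 4).
Σσᵢ² = 2.634 + 2.393 + 0.876 + 0.677 = 6.580
σ²_total = 6.580 + 2 × 1.154 = 8.888
α (item deleted) = (4/3)·(1 − 6.580/8.888) = 0.346

Cronbach's alpha = 0.346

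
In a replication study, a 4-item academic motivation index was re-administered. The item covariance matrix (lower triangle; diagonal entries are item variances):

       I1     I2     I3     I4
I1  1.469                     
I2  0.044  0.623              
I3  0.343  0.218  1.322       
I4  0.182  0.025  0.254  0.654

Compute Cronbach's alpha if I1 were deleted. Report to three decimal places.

Remaining items: I2, I3, I4 (k = 3).
ΣVar(i) = 0.623 + 1.322 + 0.654 = 2.599
Var(T) = 2.599 + 2 × 0.497 = 3.593
α (item deleted) = (3/2)·(1 − 2.599/3.593) = 0.415

Cronbach's alpha = 0.415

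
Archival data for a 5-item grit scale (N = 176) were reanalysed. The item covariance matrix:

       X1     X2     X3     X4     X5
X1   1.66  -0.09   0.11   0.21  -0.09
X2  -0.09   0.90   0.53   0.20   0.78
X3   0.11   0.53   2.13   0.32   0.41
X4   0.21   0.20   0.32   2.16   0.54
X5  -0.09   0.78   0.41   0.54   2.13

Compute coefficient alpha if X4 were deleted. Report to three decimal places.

Remaining items: X1, X2, X3, X5 (k = 4).
Σσ²ᵢ = 1.66 + 0.90 + 2.13 + 2.13 = 6.82
σ²_T = 6.82 + 2 × 1.65 = 10.12
α (item deleted) = (4/3)·(1 − 6.82/10.12) = 0.435

coefficient alpha = 0.435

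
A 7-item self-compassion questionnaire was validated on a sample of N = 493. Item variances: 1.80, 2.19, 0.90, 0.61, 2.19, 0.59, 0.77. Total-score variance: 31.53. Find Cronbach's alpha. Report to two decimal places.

Cronbach's alpha = 0.83

sum of item variances = 1.80 + 2.19 + 0.90 + 0.61 + 2.19 + 0.59 + 0.77 = 9.05
α = (k/(k−1))·(1 − sum of item variances/Var(T)) = (7/6)·(1 − 9.05/31.53) = 0.83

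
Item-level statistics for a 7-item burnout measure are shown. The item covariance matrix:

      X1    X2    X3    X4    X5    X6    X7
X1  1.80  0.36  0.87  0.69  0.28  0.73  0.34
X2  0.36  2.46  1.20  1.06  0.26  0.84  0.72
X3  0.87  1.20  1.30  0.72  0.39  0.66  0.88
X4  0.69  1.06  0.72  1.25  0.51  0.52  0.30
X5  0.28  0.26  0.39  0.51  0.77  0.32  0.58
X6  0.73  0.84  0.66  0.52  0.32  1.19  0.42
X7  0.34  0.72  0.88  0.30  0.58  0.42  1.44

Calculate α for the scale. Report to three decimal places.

Σσ²ᵢ = 1.80 + 2.46 + 1.30 + 1.25 + 0.77 + 1.19 + 1.44 = 10.21
Sum of the distinct covariances = 12.65
σ²_total = 10.21 + 2 × 12.65 = 35.51
α = (k/(k−1))·(1 − Σσ²ᵢ/σ²_total) = (7/6)·(1 − 10.21/35.51) = 0.831

α = 0.831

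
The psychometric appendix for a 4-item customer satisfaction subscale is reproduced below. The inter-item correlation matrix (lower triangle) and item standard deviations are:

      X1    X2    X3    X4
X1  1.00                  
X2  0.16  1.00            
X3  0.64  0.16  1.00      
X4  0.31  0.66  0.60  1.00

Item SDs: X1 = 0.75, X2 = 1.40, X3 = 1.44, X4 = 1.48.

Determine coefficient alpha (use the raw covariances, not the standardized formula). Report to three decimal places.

Σσ²ᵢ = 0.75² + 1.40² + 1.44² + 1.48² = 6.7865
Covariances σ_ij = r_ij · s_i · s_j:
  σ(X1,X2) = 0.16 × 0.75 × 1.40 = 0.1680
  σ(X1,X3) = 0.64 × 0.75 × 1.44 = 0.6912
  σ(X1,X4) = 0.31 × 0.75 × 1.48 = 0.3441
  σ(X2,X3) = 0.16 × 1.40 × 1.44 = 0.3226
  σ(X2,X4) = 0.66 × 1.40 × 1.48 = 1.3675
  σ(X3,X4) = 0.60 × 1.44 × 1.48 = 1.2787
σ²_T = Σσ²ᵢ + 2·Σσ_ij = 6.7865 + 2 × 4.1721 = 15.1307
α = (4/3)·(1 − 6.7865/15.1307) = 0.735

α = 0.735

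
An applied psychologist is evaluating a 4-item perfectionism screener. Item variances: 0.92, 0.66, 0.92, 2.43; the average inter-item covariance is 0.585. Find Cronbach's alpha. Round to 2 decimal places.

ΣVar(i) = 0.92 + 0.66 + 0.92 + 2.43 = 4.93
Sum of the 6 distinct covariances = 6 × 0.585 = 3.510
σ²_total = ΣVar(i) + 2·Σcov = 4.93 + 2 × 3.510 = 11.950
α = (4/3)·(1 − 4.93/11.950) = 0.78

Cronbach's alpha = 0.78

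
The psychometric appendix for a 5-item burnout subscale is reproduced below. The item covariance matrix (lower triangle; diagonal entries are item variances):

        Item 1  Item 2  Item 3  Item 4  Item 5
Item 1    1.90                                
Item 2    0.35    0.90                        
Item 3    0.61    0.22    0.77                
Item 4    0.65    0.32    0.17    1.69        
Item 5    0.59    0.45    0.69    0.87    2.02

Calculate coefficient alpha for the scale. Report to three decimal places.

coefficient alpha = 0.718

sum of item variances = 1.90 + 0.90 + 0.77 + 1.69 + 2.02 = 7.28
Sum of the distinct covariances = 4.92
σ²_T = 7.28 + 2 × 4.92 = 17.12
α = (k/(k−1))·(1 − sum of item variances/σ²_T) = (5/4)·(1 − 7.28/17.12) = 0.718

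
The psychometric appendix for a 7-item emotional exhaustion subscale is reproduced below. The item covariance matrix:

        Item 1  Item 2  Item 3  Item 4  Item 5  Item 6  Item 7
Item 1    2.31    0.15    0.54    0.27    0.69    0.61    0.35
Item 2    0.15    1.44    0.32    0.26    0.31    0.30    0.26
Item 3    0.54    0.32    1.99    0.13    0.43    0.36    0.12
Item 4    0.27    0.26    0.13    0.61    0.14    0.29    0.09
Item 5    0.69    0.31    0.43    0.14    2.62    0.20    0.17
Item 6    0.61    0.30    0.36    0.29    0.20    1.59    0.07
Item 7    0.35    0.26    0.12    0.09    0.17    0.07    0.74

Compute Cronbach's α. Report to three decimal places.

sum of item variances = 2.31 + 1.44 + 1.99 + 0.61 + 2.62 + 1.59 + 0.74 = 11.30
Sum of the distinct covariances = 6.06
Var(T) = 11.30 + 2 × 6.06 = 23.42
α = (k/(k−1))·(1 − sum of item variances/Var(T)) = (7/6)·(1 − 11.30/23.42) = 0.604

α = 0.604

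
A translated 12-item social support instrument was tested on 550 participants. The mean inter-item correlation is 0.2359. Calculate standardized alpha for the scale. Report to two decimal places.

Standardized α = k·r̄ / (1 + (k−1)·r̄) = 12 × 0.2359 / (1 + 11 × 0.2359)
  = 2.8308 / 3.5949 = 0.79

standardized alpha = 0.79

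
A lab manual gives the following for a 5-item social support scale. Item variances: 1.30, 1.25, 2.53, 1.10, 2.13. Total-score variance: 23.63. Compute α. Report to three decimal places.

α = 0.810

sum of item variances = 1.30 + 1.25 + 2.53 + 1.10 + 2.13 = 8.31
α = (k/(k−1))·(1 − sum of item variances/total variance) = (5/4)·(1 − 8.31/23.63) = 0.810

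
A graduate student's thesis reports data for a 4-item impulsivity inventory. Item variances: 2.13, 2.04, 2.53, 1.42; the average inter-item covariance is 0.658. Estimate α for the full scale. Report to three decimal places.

sum of item variances = 2.13 + 2.04 + 2.53 + 1.42 = 8.12
Sum of the 6 distinct covariances = 6 × 0.658 = 3.948
σ²_T = sum of item variances + 2·Σcov = 8.12 + 2 × 3.948 = 16.016
α = (4/3)·(1 − 8.12/16.016) = 0.657

α = 0.657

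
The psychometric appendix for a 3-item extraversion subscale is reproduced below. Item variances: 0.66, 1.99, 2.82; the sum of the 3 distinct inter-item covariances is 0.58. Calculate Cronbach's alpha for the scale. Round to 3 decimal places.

Cronbach's alpha = 0.262

Σσᵢ² = 0.66 + 1.99 + 2.82 = 5.47
Sum of distinct covariances = 0.58
Var(T) = Σσᵢ² + 2·Σcov = 5.47 + 2 × 0.58 = 6.63
α = (3/2)·(1 − 5.47/6.63) = 0.262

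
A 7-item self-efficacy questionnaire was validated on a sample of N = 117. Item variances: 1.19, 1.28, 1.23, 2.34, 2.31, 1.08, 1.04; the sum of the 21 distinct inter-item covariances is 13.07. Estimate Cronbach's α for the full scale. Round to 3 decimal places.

Cronbach's α = 0.833

sum of item variances = 1.19 + 1.28 + 1.23 + 2.34 + 2.31 + 1.08 + 1.04 = 10.47
Sum of distinct covariances = 13.07
σ²_total = sum of item variances + 2·Σcov = 10.47 + 2 × 13.07 = 36.61
α = (7/6)·(1 − 10.47/36.61) = 0.833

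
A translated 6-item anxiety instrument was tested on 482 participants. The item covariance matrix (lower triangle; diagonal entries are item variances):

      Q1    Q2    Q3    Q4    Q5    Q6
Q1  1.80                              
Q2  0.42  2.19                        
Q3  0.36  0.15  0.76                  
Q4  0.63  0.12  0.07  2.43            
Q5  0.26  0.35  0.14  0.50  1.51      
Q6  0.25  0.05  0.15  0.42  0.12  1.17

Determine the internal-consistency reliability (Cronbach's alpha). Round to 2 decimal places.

α = 0.54

sum of item variances = 1.80 + 2.19 + 0.76 + 2.43 + 1.51 + 1.17 = 9.86
Sum of off-diagonal covariances = 3.99
Var(T) = 9.86 + 2 × 3.99 = 17.84
α = (k/(k−1))·(1 − sum of item variances/Var(T)) = (6/5)·(1 − 9.86/17.84) = 0.54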